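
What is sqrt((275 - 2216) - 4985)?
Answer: I*sqrt(6926) ≈ 83.223*I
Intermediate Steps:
sqrt((275 - 2216) - 4985) = sqrt(-1941 - 4985) = sqrt(-6926) = I*sqrt(6926)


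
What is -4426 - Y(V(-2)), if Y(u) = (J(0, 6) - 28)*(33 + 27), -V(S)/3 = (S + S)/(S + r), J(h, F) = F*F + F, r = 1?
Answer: -5266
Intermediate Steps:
J(h, F) = F + F² (J(h, F) = F² + F = F + F²)
V(S) = -6*S/(1 + S) (V(S) = -3*(S + S)/(S + 1) = -3*2*S/(1 + S) = -6*S/(1 + S))
Y(u) = 840 (Y(u) = (6*(1 + 6) - 28)*(33 + 27) = (6*7 - 28)*60 = (42 - 28)*60 = 14*60 = 840)
-4426 - Y(V(-2)) = -4426 - 1*840 = -4426 - 840 = -5266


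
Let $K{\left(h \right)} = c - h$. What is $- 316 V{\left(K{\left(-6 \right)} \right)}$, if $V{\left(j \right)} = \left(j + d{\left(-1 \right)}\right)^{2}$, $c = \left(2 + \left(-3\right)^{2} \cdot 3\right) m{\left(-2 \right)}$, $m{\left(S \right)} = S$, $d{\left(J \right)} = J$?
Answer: $-887644$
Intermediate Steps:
$c = -58$ ($c = \left(2 + \left(-3\right)^{2} \cdot 3\right) \left(-2\right) = \left(2 + 9 \cdot 3\right) \left(-2\right) = \left(2 + 27\right) \left(-2\right) = 29 \left(-2\right) = -58$)
$K{\left(h \right)} = -58 - h$
$V{\left(j \right)} = \left(-1 + j\right)^{2}$ ($V{\left(j \right)} = \left(j - 1\right)^{2} = \left(-1 + j\right)^{2}$)
$- 316 V{\left(K{\left(-6 \right)} \right)} = - 316 \left(-1 - 52\right)^{2} = - 316 \left(-53\right)^{2} = \left(-316\right) 2809 = -887644$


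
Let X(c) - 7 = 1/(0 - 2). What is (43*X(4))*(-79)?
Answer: -44161/2 ≈ -22081.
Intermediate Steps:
X(c) = 13/2 (X(c) = 7 + 1/(0 - 2) = 7 + 1/(-2) = 7 - 1/2 = 13/2)
(43*X(4))*(-79) = (43*(13/2))*(-79) = (559/2)*(-79) = -44161/2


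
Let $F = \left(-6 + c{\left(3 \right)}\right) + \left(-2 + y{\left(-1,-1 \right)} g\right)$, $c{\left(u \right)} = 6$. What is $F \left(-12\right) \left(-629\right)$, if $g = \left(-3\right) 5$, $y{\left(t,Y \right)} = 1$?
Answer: $-128316$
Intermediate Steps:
$g = -15$
$F = -17$ ($F = \left(-6 + 6\right) + \left(-2 + 1 \left(-15\right)\right) = 0 - 17 = -17$)
$F \left(-12\right) \left(-629\right) = \left(-17\right) \left(-12\right) \left(-629\right) = 204 \left(-629\right) = -128316$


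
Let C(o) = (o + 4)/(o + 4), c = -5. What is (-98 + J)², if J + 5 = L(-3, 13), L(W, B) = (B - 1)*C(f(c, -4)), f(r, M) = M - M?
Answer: 8281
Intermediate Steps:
f(r, M) = 0
C(o) = 1 (C(o) = (4 + o)/(4 + o) = 1)
L(W, B) = -1 + B (L(W, B) = (B - 1)*1 = (-1 + B)*1 = -1 + B)
J = 7 (J = -5 + (-1 + 13) = -5 + 12 = 7)
(-98 + J)² = (-98 + 7)² = (-91)² = 8281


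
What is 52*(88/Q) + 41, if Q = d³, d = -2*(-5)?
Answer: 5697/125 ≈ 45.576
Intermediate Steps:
d = 10
Q = 1000 (Q = 10³ = 1000)
52*(88/Q) + 41 = 52*(88/1000) + 41 = 52*(88*(1/1000)) + 41 = 52*(11/125) + 41 = 572/125 + 41 = 5697/125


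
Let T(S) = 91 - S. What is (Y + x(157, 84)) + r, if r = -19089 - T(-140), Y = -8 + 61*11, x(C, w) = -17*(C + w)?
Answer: -22754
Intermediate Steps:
x(C, w) = -17*C - 17*w
Y = 663 (Y = -8 + 671 = 663)
r = -19320 (r = -19089 - (91 - 1*(-140)) = -19089 - (91 + 140) = -19089 - 1*231 = -19089 - 231 = -19320)
(Y + x(157, 84)) + r = (663 + (-17*157 - 17*84)) - 19320 = (663 + (-2669 - 1428)) - 19320 = (663 - 4097) - 19320 = -3434 - 19320 = -22754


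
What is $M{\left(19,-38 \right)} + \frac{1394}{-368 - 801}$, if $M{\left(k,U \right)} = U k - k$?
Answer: $- \frac{867623}{1169} \approx -742.19$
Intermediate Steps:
$M{\left(k,U \right)} = - k + U k$
$M{\left(19,-38 \right)} + \frac{1394}{-368 - 801} = 19 \left(-1 - 38\right) + \frac{1394}{-368 - 801} = 19 \left(-39\right) + \frac{1394}{-368 - 801} = -741 + \frac{1394}{-1169} = -741 + 1394 \left(- \frac{1}{1169}\right) = -741 - \frac{1394}{1169} = - \frac{867623}{1169}$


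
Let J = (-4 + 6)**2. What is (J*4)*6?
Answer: 96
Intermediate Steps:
J = 4 (J = 2**2 = 4)
(J*4)*6 = (4*4)*6 = 16*6 = 96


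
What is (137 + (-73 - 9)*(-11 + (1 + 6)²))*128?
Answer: -381312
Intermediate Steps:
(137 + (-73 - 9)*(-11 + (1 + 6)²))*128 = (137 - 82*(-11 + 7²))*128 = (137 - 82*(-11 + 49))*128 = (137 - 82*38)*128 = (137 - 3116)*128 = -2979*128 = -381312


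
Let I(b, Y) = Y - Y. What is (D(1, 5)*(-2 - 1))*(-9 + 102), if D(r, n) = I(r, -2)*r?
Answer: 0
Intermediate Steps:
I(b, Y) = 0
D(r, n) = 0 (D(r, n) = 0*r = 0)
(D(1, 5)*(-2 - 1))*(-9 + 102) = (0*(-2 - 1))*(-9 + 102) = (0*(-3))*93 = 0*93 = 0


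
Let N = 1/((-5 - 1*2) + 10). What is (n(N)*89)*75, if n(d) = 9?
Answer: 60075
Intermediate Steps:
N = ⅓ (N = 1/((-5 - 2) + 10) = 1/(-7 + 10) = 1/3 = ⅓ ≈ 0.33333)
(n(N)*89)*75 = (9*89)*75 = 801*75 = 60075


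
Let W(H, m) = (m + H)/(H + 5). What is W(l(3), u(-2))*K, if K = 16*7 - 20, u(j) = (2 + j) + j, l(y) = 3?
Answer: 23/2 ≈ 11.500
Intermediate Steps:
u(j) = 2 + 2*j
W(H, m) = (H + m)/(5 + H)
K = 92 (K = 112 - 20 = 92)
W(l(3), u(-2))*K = ((3 + (2 + 2*(-2)))/(5 + 3))*92 = ((3 + (2 - 4))/8)*92 = ((3 - 2)/8)*92 = ((1/8)*1)*92 = (1/8)*92 = 23/2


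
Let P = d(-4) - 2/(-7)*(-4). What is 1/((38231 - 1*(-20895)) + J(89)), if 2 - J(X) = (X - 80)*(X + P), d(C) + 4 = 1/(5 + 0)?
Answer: 35/2043002 ≈ 1.7132e-5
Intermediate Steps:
d(C) = -19/5 (d(C) = -4 + 1/(5 + 0) = -4 + 1/5 = -4 + ⅕ = -19/5)
P = -173/35 (P = -19/5 - 2/(-7)*(-4) = -19/5 - 2*(-⅐)*(-4) = -19/5 + (2/7)*(-4) = -19/5 - 8/7 = -173/35 ≈ -4.9429)
J(X) = 2 - (-80 + X)*(-173/35 + X) (J(X) = 2 - (X - 80)*(X - 173/35) = 2 - (-80 + X)*(-173/35 + X))
1/((38231 - 1*(-20895)) + J(89)) = 1/((38231 - 1*(-20895)) + (-2754/7 - 1*89² + (2973/35)*89)) = 1/((38231 + 20895) + (-2754/7 - 1*7921 + 264597/35)) = 1/(59126 + (-2754/7 - 7921 + 264597/35)) = 1/(59126 - 26408/35) = 1/(2043002/35) = 35/2043002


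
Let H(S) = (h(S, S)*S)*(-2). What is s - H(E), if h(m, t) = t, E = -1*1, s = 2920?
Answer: 2922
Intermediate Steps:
E = -1
H(S) = -2*S² (H(S) = (S*S)*(-2) = S²*(-2) = -2*S²)
s - H(E) = 2920 - (-2)*(-1)² = 2920 - (-2) = 2920 - 1*(-2) = 2920 + 2 = 2922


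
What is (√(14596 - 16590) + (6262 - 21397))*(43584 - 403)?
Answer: -653544435 + 43181*I*√1994 ≈ -6.5354e+8 + 1.9282e+6*I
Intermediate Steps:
(√(14596 - 16590) + (6262 - 21397))*(43584 - 403) = (√(-1994) - 15135)*43181 = (I*√1994 - 15135)*43181 = (-15135 + I*√1994)*43181 = -653544435 + 43181*I*√1994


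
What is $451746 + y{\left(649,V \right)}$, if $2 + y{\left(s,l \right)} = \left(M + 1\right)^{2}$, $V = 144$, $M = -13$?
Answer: $451888$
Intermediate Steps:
$y{\left(s,l \right)} = 142$ ($y{\left(s,l \right)} = -2 + \left(-13 + 1\right)^{2} = -2 + \left(-12\right)^{2} = -2 + 144 = 142$)
$451746 + y{\left(649,V \right)} = 451746 + 142 = 451888$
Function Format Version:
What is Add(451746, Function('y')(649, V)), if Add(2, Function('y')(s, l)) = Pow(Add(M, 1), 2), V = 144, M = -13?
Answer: 451888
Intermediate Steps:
Function('y')(s, l) = 142 (Function('y')(s, l) = Add(-2, Pow(Add(-13, 1), 2)) = Add(-2, Pow(-12, 2)) = Add(-2, 144) = 142)
Add(451746, Function('y')(649, V)) = Add(451746, 142) = 451888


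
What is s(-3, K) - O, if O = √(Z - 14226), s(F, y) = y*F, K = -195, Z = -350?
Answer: 585 - 4*I*√911 ≈ 585.0 - 120.73*I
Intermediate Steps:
s(F, y) = F*y
O = 4*I*√911 (O = √(-350 - 14226) = √(-14576) = 4*I*√911 ≈ 120.73*I)
s(-3, K) - O = -3*(-195) - 4*I*√911 = 585 - 4*I*√911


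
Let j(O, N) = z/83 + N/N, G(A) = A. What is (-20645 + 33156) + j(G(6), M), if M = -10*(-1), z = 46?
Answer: 1038542/83 ≈ 12513.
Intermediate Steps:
M = 10
j(O, N) = 129/83 (j(O, N) = 46/83 + N/N = 46*(1/83) + 1 = 46/83 + 1 = 129/83)
(-20645 + 33156) + j(G(6), M) = (-20645 + 33156) + 129/83 = 12511 + 129/83 = 1038542/83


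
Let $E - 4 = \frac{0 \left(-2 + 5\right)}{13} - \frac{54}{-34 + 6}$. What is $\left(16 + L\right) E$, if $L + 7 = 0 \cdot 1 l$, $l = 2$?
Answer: $\frac{747}{14} \approx 53.357$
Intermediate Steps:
$L = -7$ ($L = -7 + 0 \cdot 1 \cdot 2 = -7 + 0 \cdot 2 = -7 + 0 = -7$)
$E = \frac{83}{14}$ ($E = 4 - \left(\frac{54}{-34 + 6} - \frac{0 \left(-2 + 5\right)}{13}\right) = 4 + \left(0 \cdot 3 \cdot \frac{1}{13} - \frac{54}{-28}\right) = 4 + \left(0 \cdot \frac{1}{13} - - \frac{27}{14}\right) = 4 + \left(0 + \frac{27}{14}\right) = 4 + \frac{27}{14} = \frac{83}{14} \approx 5.9286$)
$\left(16 + L\right) E = \left(16 - 7\right) \frac{83}{14} = 9 \cdot \frac{83}{14} = \frac{747}{14}$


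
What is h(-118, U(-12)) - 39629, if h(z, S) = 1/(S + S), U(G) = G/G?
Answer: -79257/2 ≈ -39629.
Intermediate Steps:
U(G) = 1
h(z, S) = 1/(2*S)
h(-118, U(-12)) - 39629 = (½)/1 - 39629 = (½)*1 - 39629 = ½ - 39629 = -79257/2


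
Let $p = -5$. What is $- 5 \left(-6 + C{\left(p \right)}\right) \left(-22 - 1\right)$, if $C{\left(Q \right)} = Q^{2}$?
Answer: $2185$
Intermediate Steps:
$- 5 \left(-6 + C{\left(p \right)}\right) \left(-22 - 1\right) = - 5 \left(-6 + \left(-5\right)^{2}\right) \left(-22 - 1\right) = - 5 \left(-6 + 25\right) \left(-23\right) = - 5 \cdot 19 \left(-23\right) = \left(-5\right) \left(-437\right) = 2185$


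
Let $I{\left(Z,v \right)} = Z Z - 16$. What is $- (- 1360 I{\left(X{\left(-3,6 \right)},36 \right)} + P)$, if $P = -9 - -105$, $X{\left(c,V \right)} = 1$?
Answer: $-20496$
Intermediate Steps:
$P = 96$ ($P = -9 + 105 = 96$)
$I{\left(Z,v \right)} = -16 + Z^{2}$ ($I{\left(Z,v \right)} = Z^{2} - 16 = -16 + Z^{2}$)
$- (- 1360 I{\left(X{\left(-3,6 \right)},36 \right)} + P) = - (- 1360 \left(-16 + 1^{2}\right) + 96) = - (- 1360 \left(-16 + 1\right) + 96) = - (\left(-1360\right) \left(-15\right) + 96) = - (20400 + 96) = \left(-1\right) 20496 = -20496$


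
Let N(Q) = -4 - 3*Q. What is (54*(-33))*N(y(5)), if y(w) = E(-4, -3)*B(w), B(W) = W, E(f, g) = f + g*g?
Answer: 140778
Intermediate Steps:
E(f, g) = f + g²
y(w) = 5*w (y(w) = (-4 + (-3)²)*w = (-4 + 9)*w = 5*w)
(54*(-33))*N(y(5)) = (54*(-33))*(-4 - 15*5) = -1782*(-4 - 3*25) = -1782*(-4 - 75) = -1782*(-79) = 140778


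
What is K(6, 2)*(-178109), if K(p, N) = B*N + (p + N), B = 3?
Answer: -2493526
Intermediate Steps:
K(p, N) = p + 4*N (K(p, N) = 3*N + (p + N) = 3*N + (N + p) = p + 4*N)
K(6, 2)*(-178109) = (6 + 4*2)*(-178109) = (6 + 8)*(-178109) = 14*(-178109) = -2493526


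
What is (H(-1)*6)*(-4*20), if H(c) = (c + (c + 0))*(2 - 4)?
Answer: -1920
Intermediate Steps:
H(c) = -4*c (H(c) = (c + c)*(-2) = (2*c)*(-2) = -4*c)
(H(-1)*6)*(-4*20) = (-4*(-1)*6)*(-4*20) = (4*6)*(-80) = 24*(-80) = -1920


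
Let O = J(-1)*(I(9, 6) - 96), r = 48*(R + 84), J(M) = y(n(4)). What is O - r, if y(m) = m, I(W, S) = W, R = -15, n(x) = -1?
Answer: -3225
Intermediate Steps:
J(M) = -1
r = 3312 (r = 48*(-15 + 84) = 48*69 = 3312)
O = 87 (O = -(9 - 96) = -1*(-87) = 87)
O - r = 87 - 1*3312 = 87 - 3312 = -3225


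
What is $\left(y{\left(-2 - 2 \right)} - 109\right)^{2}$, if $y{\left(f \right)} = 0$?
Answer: $11881$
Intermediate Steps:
$\left(y{\left(-2 - 2 \right)} - 109\right)^{2} = \left(0 - 109\right)^{2} = \left(-109\right)^{2} = 11881$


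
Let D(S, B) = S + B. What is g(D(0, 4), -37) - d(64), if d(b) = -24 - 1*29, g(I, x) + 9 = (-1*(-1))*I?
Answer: 48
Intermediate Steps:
D(S, B) = B + S
g(I, x) = -9 + I (g(I, x) = -9 + (-1*(-1))*I = -9 + 1*I = -9 + I)
d(b) = -53 (d(b) = -24 - 29 = -53)
g(D(0, 4), -37) - d(64) = (-9 + (4 + 0)) - 1*(-53) = (-9 + 4) + 53 = -5 + 53 = 48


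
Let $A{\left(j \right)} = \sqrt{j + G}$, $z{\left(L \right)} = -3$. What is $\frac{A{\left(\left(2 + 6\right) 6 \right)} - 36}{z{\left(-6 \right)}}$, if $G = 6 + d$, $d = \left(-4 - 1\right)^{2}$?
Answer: $12 - \frac{\sqrt{79}}{3} \approx 9.0373$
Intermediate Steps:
$d = 25$ ($d = \left(-5\right)^{2} = 25$)
$G = 31$ ($G = 6 + 25 = 31$)
$A{\left(j \right)} = \sqrt{31 + j}$ ($A{\left(j \right)} = \sqrt{j + 31} = \sqrt{31 + j}$)
$\frac{A{\left(\left(2 + 6\right) 6 \right)} - 36}{z{\left(-6 \right)}} = \frac{\sqrt{31 + \left(2 + 6\right) 6} - 36}{-3} = - \frac{\sqrt{31 + 8 \cdot 6} - 36}{3} = - \frac{\sqrt{31 + 48} - 36}{3} = - \frac{\sqrt{79} - 36}{3} = - \frac{-36 + \sqrt{79}}{3} = 12 - \frac{\sqrt{79}}{3}$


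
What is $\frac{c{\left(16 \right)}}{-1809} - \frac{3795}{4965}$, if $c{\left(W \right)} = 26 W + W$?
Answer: $- \frac{22247}{22177} \approx -1.0032$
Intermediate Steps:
$c{\left(W \right)} = 27 W$
$\frac{c{\left(16 \right)}}{-1809} - \frac{3795}{4965} = \frac{27 \cdot 16}{-1809} - \frac{3795}{4965} = 432 \left(- \frac{1}{1809}\right) - \frac{253}{331} = - \frac{16}{67} - \frac{253}{331} = - \frac{22247}{22177}$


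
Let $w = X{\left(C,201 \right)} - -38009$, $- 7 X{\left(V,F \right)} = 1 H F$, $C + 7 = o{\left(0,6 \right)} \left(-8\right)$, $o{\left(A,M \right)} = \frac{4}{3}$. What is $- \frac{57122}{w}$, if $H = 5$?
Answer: $- \frac{199927}{132529} \approx -1.5086$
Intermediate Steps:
$o{\left(A,M \right)} = \frac{4}{3}$ ($o{\left(A,M \right)} = 4 \cdot \frac{1}{3} = \frac{4}{3}$)
$C = - \frac{53}{3}$ ($C = -7 + \frac{4}{3} \left(-8\right) = -7 - \frac{32}{3} = - \frac{53}{3} \approx -17.667$)
$X{\left(V,F \right)} = - \frac{5 F}{7}$ ($X{\left(V,F \right)} = - \frac{1 \cdot 5 F}{7} = - \frac{5 F}{7}$)
$w = \frac{265058}{7}$ ($w = \left(- \frac{5}{7}\right) 201 - -38009 = - \frac{1005}{7} + 38009 = \frac{265058}{7} \approx 37865.0$)
$- \frac{57122}{w} = - \frac{57122}{\frac{265058}{7}} = \left(-57122\right) \frac{7}{265058} = - \frac{199927}{132529}$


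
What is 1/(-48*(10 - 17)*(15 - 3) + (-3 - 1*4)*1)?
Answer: 1/4025 ≈ 0.00024845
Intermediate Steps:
1/(-48*(10 - 17)*(15 - 3) + (-3 - 1*4)*1) = 1/(-(-336)*12 + (-3 - 4)*1) = 1/(-48*(-84) - 7*1) = 1/(4032 - 7) = 1/4025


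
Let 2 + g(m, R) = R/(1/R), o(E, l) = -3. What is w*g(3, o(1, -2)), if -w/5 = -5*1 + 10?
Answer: -175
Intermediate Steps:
g(m, R) = -2 + R**2 (g(m, R) = -2 + R/(1/R) = -2 + R*R = -2 + R**2)
w = -25 (w = -5*(-5*1 + 10) = -5*(-5 + 10) = -5*5 = -25)
w*g(3, o(1, -2)) = -25*(-2 + (-3)**2) = -25*(-2 + 9) = -25*7 = -175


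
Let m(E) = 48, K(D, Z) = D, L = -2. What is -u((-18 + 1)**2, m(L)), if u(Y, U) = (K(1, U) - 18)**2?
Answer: -289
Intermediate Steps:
u(Y, U) = 289 (u(Y, U) = (1 - 18)**2 = (-17)**2 = 289)
-u((-18 + 1)**2, m(L)) = -1*289 = -289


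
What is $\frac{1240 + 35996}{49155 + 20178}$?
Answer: $\frac{12412}{23111} \approx 0.53706$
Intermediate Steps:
$\frac{1240 + 35996}{49155 + 20178} = \frac{37236}{69333} = 37236 \cdot \frac{1}{69333} = \frac{12412}{23111}$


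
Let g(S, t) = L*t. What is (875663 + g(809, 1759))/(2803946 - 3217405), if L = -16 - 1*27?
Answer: -800026/413459 ≈ -1.9350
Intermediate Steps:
L = -43 (L = -16 - 27 = -43)
g(S, t) = -43*t
(875663 + g(809, 1759))/(2803946 - 3217405) = (875663 - 43*1759)/(2803946 - 3217405) = (875663 - 75637)/(-413459) = 800026*(-1/413459) = -800026/413459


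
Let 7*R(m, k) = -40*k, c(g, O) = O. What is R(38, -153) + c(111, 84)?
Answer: 6708/7 ≈ 958.29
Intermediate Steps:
R(m, k) = -40*k/7 (R(m, k) = (-40*k)/7 = -40*k/7)
R(38, -153) + c(111, 84) = -40/7*(-153) + 84 = 6120/7 + 84 = 6708/7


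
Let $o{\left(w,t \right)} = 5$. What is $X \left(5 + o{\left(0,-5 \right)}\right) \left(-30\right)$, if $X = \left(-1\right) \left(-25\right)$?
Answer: $-7500$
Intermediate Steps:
$X = 25$
$X \left(5 + o{\left(0,-5 \right)}\right) \left(-30\right) = 25 \left(5 + 5\right) \left(-30\right) = 25 \cdot 10 \left(-30\right) = 250 \left(-30\right) = -7500$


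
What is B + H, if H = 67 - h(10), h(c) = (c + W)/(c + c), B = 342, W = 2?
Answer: 2042/5 ≈ 408.40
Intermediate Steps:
h(c) = (2 + c)/(2*c) (h(c) = (c + 2)/(c + c) = (2 + c)/((2*c)) = (2 + c)*(1/(2*c)) = (2 + c)/(2*c))
H = 332/5 (H = 67 - (2 + 10)/(2*10) = 67 - 12/(2*10) = 67 - 1*⅗ = 67 - ⅗ = 332/5 ≈ 66.400)
B + H = 342 + 332/5 = 2042/5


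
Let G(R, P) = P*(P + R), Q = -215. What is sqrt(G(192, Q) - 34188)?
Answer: I*sqrt(29243) ≈ 171.01*I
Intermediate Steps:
sqrt(G(192, Q) - 34188) = sqrt(-215*(-215 + 192) - 34188) = sqrt(-215*(-23) - 34188) = sqrt(4945 - 34188) = sqrt(-29243) = I*sqrt(29243)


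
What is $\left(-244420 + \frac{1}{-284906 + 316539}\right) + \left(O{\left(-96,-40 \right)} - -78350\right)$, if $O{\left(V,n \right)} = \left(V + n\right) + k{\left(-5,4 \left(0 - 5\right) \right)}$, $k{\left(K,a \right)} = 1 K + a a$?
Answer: $- \frac{5245099362}{31633} \approx -1.6581 \cdot 10^{5}$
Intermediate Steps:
$k{\left(K,a \right)} = K + a^{2}$
$O{\left(V,n \right)} = 395 + V + n$ ($O{\left(V,n \right)} = \left(V + n\right) - \left(5 - \left(4 \left(0 - 5\right)\right)^{2}\right) = \left(V + n\right) - \left(5 - \left(4 \left(-5\right)\right)^{2}\right) = \left(V + n\right) - \left(5 - \left(-20\right)^{2}\right) = \left(V + n\right) + \left(-5 + 400\right) = \left(V + n\right) + 395 = 395 + V + n$)
$\left(-244420 + \frac{1}{-284906 + 316539}\right) + \left(O{\left(-96,-40 \right)} - -78350\right) = \left(-244420 + \frac{1}{-284906 + 316539}\right) - -78609 = \left(-244420 + \frac{1}{31633}\right) + \left(259 + 78350\right) = \left(-244420 + \frac{1}{31633}\right) + 78609 = - \frac{7731737859}{31633} + 78609 = - \frac{5245099362}{31633}$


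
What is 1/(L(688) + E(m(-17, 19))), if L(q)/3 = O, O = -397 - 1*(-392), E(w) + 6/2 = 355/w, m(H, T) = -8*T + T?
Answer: -133/2749 ≈ -0.048381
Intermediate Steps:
m(H, T) = -7*T
E(w) = -3 + 355/w
O = -5 (O = -397 + 392 = -5)
L(q) = -15 (L(q) = 3*(-5) = -15)
1/(L(688) + E(m(-17, 19))) = 1/(-15 + (-3 + 355/((-7*19)))) = 1/(-15 + (-3 + 355/(-133))) = 1/(-15 + (-3 + 355*(-1/133))) = 1/(-15 + (-3 - 355/133)) = 1/(-15 - 754/133) = 1/(-2749/133) = -133/2749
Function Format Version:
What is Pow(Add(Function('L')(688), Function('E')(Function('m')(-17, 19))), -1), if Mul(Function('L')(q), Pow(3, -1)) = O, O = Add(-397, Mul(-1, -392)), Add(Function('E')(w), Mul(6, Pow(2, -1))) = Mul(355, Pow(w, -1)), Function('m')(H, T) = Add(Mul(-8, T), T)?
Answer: Rational(-133, 2749) ≈ -0.048381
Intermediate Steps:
Function('m')(H, T) = Mul(-7, T)
Function('E')(w) = Add(-3, Mul(355, Pow(w, -1)))
O = -5 (O = Add(-397, 392) = -5)
Function('L')(q) = -15 (Function('L')(q) = Mul(3, -5) = -15)
Pow(Add(Function('L')(688), Function('E')(Function('m')(-17, 19))), -1) = Pow(Add(-15, Add(-3, Mul(355, Pow(Mul(-7, 19), -1)))), -1) = Pow(Add(-15, Add(-3, Mul(355, Pow(-133, -1)))), -1) = Pow(Add(-15, Add(-3, Mul(355, Rational(-1, 133)))), -1) = Pow(Add(-15, Add(-3, Rational(-355, 133))), -1) = Pow(Add(-15, Rational(-754, 133)), -1) = Pow(Rational(-2749, 133), -1) = Rational(-133, 2749)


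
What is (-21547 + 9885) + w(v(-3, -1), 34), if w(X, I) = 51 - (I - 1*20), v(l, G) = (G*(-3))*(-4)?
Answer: -11625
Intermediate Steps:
v(l, G) = 12*G (v(l, G) = -3*G*(-4) = 12*G)
w(X, I) = 71 - I (w(X, I) = 51 - (I - 20) = 51 - (-20 + I) = 51 + (20 - I) = 71 - I)
(-21547 + 9885) + w(v(-3, -1), 34) = (-21547 + 9885) + (71 - 1*34) = -11662 + (71 - 34) = -11662 + 37 = -11625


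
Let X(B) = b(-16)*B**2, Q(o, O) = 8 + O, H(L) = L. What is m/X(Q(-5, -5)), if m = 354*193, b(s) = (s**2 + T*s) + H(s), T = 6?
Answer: 11387/216 ≈ 52.718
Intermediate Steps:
b(s) = s**2 + 7*s (b(s) = (s**2 + 6*s) + s = s**2 + 7*s)
X(B) = 144*B**2 (X(B) = (-16*(7 - 16))*B**2 = (-16*(-9))*B**2 = 144*B**2)
m = 68322
m/X(Q(-5, -5)) = 68322/((144*(8 - 5)**2)) = 68322/((144*3**2)) = 68322/((144*9)) = 68322/1296 = 68322*(1/1296) = 11387/216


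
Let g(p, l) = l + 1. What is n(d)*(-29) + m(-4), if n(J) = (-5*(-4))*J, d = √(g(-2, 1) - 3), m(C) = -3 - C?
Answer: 1 - 580*I ≈ 1.0 - 580.0*I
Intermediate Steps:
g(p, l) = 1 + l
d = I (d = √((1 + 1) - 3) = √(2 - 3) = √(-1) = I ≈ 1.0*I)
n(J) = 20*J
n(d)*(-29) + m(-4) = (20*I)*(-29) + (-3 - 1*(-4)) = -580*I + (-3 + 4) = -580*I + 1 = 1 - 580*I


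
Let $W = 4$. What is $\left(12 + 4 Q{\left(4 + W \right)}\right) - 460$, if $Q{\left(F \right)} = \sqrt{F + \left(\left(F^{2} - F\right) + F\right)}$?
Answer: $-448 + 24 \sqrt{2} \approx -414.06$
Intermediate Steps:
$Q{\left(F \right)} = \sqrt{F + F^{2}}$
$\left(12 + 4 Q{\left(4 + W \right)}\right) - 460 = \left(12 + 4 \sqrt{\left(4 + 4\right) \left(1 + \left(4 + 4\right)\right)}\right) - 460 = \left(12 + 4 \sqrt{8 \left(1 + 8\right)}\right) - 460 = \left(12 + 4 \sqrt{8 \cdot 9}\right) - 460 = \left(12 + 4 \sqrt{72}\right) - 460 = \left(12 + 4 \cdot 6 \sqrt{2}\right) - 460 = \left(12 + 24 \sqrt{2}\right) - 460 = -448 + 24 \sqrt{2}$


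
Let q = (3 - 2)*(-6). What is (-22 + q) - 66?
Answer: -94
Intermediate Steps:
q = -6 (q = 1*(-6) = -6)
(-22 + q) - 66 = (-22 - 6) - 66 = -28 - 66 = -94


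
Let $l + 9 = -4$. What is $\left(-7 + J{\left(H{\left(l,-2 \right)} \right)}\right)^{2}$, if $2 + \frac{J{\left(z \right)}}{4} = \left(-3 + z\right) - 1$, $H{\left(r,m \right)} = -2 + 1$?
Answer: $1225$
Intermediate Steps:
$l = -13$ ($l = -9 - 4 = -13$)
$H{\left(r,m \right)} = -1$
$J{\left(z \right)} = -24 + 4 z$ ($J{\left(z \right)} = -8 + 4 \left(\left(-3 + z\right) - 1\right) = -8 + 4 \left(-4 + z\right) = -8 + \left(-16 + 4 z\right) = -24 + 4 z$)
$\left(-7 + J{\left(H{\left(l,-2 \right)} \right)}\right)^{2} = \left(-7 + \left(-24 + 4 \left(-1\right)\right)\right)^{2} = \left(-7 - 28\right)^{2} = \left(-35\right)^{2} = 1225$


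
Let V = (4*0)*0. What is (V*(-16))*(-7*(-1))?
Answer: 0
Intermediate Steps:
V = 0 (V = 0*0 = 0)
(V*(-16))*(-7*(-1)) = (0*(-16))*(-7*(-1)) = 0*7 = 0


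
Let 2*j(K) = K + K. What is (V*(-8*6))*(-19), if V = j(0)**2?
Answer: 0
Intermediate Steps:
j(K) = K (j(K) = (K + K)/2 = (2*K)/2 = K)
V = 0 (V = 0**2 = 0)
(V*(-8*6))*(-19) = (0*(-8*6))*(-19) = (0*(-48))*(-19) = 0*(-19) = 0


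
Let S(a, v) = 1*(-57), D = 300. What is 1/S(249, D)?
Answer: -1/57 ≈ -0.017544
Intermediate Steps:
S(a, v) = -57
1/S(249, D) = 1/(-57) = -1/57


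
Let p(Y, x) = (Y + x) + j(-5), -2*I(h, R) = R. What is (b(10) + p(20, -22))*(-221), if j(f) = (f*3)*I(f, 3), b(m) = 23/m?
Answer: -25194/5 ≈ -5038.8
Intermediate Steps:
I(h, R) = -R/2
j(f) = -9*f/2 (j(f) = (f*3)*(-1/2*3) = (3*f)*(-3/2) = -9*f/2)
p(Y, x) = 45/2 + Y + x (p(Y, x) = (Y + x) - 9/2*(-5) = (Y + x) + 45/2 = 45/2 + Y + x)
(b(10) + p(20, -22))*(-221) = (23/10 + (45/2 + 20 - 22))*(-221) = (23*(1/10) + 41/2)*(-221) = (23/10 + 41/2)*(-221) = (114/5)*(-221) = -25194/5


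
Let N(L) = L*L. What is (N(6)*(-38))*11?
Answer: -15048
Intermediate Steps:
N(L) = L²
(N(6)*(-38))*11 = (6²*(-38))*11 = (36*(-38))*11 = -1368*11 = -15048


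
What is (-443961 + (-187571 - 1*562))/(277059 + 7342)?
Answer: -632094/284401 ≈ -2.2225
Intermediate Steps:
(-443961 + (-187571 - 1*562))/(277059 + 7342) = (-443961 + (-187571 - 562))/284401 = (-443961 - 188133)*(1/284401) = -632094*1/284401 = -632094/284401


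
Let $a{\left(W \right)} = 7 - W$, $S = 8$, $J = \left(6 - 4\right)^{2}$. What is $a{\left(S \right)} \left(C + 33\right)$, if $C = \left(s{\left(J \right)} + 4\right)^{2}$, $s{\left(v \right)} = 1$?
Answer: $-58$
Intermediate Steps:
$J = 4$ ($J = 2^{2} = 4$)
$C = 25$ ($C = \left(1 + 4\right)^{2} = 5^{2} = 25$)
$a{\left(S \right)} \left(C + 33\right) = \left(7 - 8\right) \left(25 + 33\right) = \left(7 - 8\right) 58 = \left(-1\right) 58 = -58$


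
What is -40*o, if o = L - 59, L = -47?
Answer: 4240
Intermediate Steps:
o = -106 (o = -47 - 59 = -106)
-40*o = -40*(-106) = 4240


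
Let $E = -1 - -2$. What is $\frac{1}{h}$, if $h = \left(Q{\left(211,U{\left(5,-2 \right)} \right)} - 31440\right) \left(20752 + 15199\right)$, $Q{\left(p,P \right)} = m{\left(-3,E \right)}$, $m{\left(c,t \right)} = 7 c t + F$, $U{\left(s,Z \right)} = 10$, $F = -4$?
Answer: $- \frac{1}{1131198215} \approx -8.8402 \cdot 10^{-10}$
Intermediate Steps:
$E = 1$ ($E = -1 + 2 = 1$)
$m{\left(c,t \right)} = -4 + 7 c t$ ($m{\left(c,t \right)} = 7 c t - 4 = -4 + 7 c t$)
$Q{\left(p,P \right)} = -25$ ($Q{\left(p,P \right)} = -4 + 7 \left(-3\right) 1 = -4 - 21 = -25$)
$h = -1131198215$ ($h = \left(-25 - 31440\right) \left(20752 + 15199\right) = \left(-31465\right) 35951 = -1131198215$)
$\frac{1}{h} = \frac{1}{-1131198215} = - \frac{1}{1131198215}$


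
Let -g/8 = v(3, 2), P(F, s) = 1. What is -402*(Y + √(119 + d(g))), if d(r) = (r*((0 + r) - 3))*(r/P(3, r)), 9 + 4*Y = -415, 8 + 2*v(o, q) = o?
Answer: 42612 - 402*√6919 ≈ 9173.4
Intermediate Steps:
v(o, q) = -4 + o/2
Y = -106 (Y = -9/4 + (¼)*(-415) = -9/4 - 415/4 = -106)
g = 20 (g = -8*(-4 + (½)*3) = -8*(-4 + 3/2) = -8*(-5/2) = 20)
d(r) = r²*(-3 + r) (d(r) = (r*((0 + r) - 3))*(r/1) = (r*(r - 3))*(r*1) = (r*(-3 + r))*r = r²*(-3 + r))
-402*(Y + √(119 + d(g))) = -402*(-106 + √(119 + 20²*(-3 + 20))) = -402*(-106 + √(119 + 400*17)) = -402*(-106 + √(119 + 6800)) = -402*(-106 + √6919) = 42612 - 402*√6919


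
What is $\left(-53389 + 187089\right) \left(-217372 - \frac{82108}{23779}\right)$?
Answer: $- \frac{98727344113600}{3397} \approx -2.9063 \cdot 10^{10}$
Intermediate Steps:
$\left(-53389 + 187089\right) \left(-217372 - \frac{82108}{23779}\right) = 133700 \left(-217372 - \frac{82108}{23779}\right) = 133700 \left(- \frac{5168970896}{23779}\right) = - \frac{98727344113600}{3397}$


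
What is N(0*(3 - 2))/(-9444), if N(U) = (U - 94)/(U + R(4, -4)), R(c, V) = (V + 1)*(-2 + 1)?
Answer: 47/14166 ≈ 0.0033178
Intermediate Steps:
R(c, V) = -1 - V (R(c, V) = (1 + V)*(-1) = -1 - V)
N(U) = (-94 + U)/(3 + U) (N(U) = (U - 94)/(U + (-1 - 1*(-4))) = (-94 + U)/(U + (-1 + 4)) = (-94 + U)/(U + 3) = (-94 + U)/(3 + U))
N(0*(3 - 2))/(-9444) = ((-94 + 0*(3 - 2))/(3 + 0*(3 - 2)))/(-9444) = ((-94 + 0*1)/(3 + 0*1))*(-1/9444) = ((-94 + 0)/(3 + 0))*(-1/9444) = (-94/3)*(-1/9444) = ((1/3)*(-94))*(-1/9444) = -94/3*(-1/9444) = 47/14166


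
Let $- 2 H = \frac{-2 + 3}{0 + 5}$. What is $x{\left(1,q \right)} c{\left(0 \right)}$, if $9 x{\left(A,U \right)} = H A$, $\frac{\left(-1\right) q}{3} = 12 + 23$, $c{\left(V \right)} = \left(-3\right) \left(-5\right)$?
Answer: $- \frac{1}{6} \approx -0.16667$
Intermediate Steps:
$c{\left(V \right)} = 15$
$q = -105$ ($q = - 3 \left(12 + 23\right) = \left(-3\right) 35 = -105$)
$H = - \frac{1}{10}$ ($H = - \frac{\left(-2 + 3\right) \frac{1}{0 + 5}}{2} = - \frac{1 \cdot \frac{1}{5}}{2} = \left(- \frac{1}{2}\right) \frac{1}{5} = - \frac{1}{10} \approx -0.1$)
$x{\left(A,U \right)} = - \frac{A}{90}$ ($x{\left(A,U \right)} = \frac{\left(- \frac{1}{10}\right) A}{9} = - \frac{A}{90}$)
$x{\left(1,q \right)} c{\left(0 \right)} = \left(- \frac{1}{90}\right) 1 \cdot 15 = \left(- \frac{1}{90}\right) 15 = - \frac{1}{6}$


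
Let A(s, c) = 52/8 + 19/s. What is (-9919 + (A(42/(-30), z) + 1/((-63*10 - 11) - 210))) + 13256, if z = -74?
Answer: 39672755/11914 ≈ 3329.9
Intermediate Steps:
A(s, c) = 13/2 + 19/s (A(s, c) = 52*(1/8) + 19/s = 13/2 + 19/s)
(-9919 + (A(42/(-30), z) + 1/((-63*10 - 11) - 210))) + 13256 = (-9919 + ((13/2 + 19/((42/(-30)))) + 1/((-63*10 - 11) - 210))) + 13256 = (-9919 + ((13/2 + 19/((42*(-1/30)))) + 1/((-630 - 11) - 210))) + 13256 = (-9919 + ((13/2 + 19/(-7/5)) + 1/(-641 - 210))) + 13256 = (-9919 + ((13/2 + 19*(-5/7)) + 1/(-851))) + 13256 = (-9919 + ((13/2 - 95/7) - 1/851)) + 13256 = (-9919 + (-99/14 - 1/851)) + 13256 = (-9919 - 84263/11914) + 13256 = -118259229/11914 + 13256 = 39672755/11914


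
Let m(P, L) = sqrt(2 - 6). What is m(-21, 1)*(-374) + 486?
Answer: 486 - 748*I ≈ 486.0 - 748.0*I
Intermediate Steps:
m(P, L) = 2*I (m(P, L) = sqrt(-4) = 2*I)
m(-21, 1)*(-374) + 486 = (2*I)*(-374) + 486 = -748*I + 486 = 486 - 748*I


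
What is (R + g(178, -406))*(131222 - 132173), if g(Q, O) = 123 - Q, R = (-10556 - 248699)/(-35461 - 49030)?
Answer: 4172750250/84491 ≈ 49387.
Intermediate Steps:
R = 259255/84491 (R = -259255/(-84491) = -259255*(-1/84491) = 259255/84491 ≈ 3.0684)
(R + g(178, -406))*(131222 - 132173) = (259255/84491 + (123 - 1*178))*(131222 - 132173) = (259255/84491 + (123 - 178))*(-951) = (259255/84491 - 55)*(-951) = -4387750/84491*(-951) = 4172750250/84491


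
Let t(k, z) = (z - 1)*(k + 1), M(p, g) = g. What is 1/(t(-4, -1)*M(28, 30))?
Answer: 1/180 ≈ 0.0055556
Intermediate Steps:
t(k, z) = (1 + k)*(-1 + z) (t(k, z) = (-1 + z)*(1 + k) = (1 + k)*(-1 + z))
1/(t(-4, -1)*M(28, 30)) = 1/((-1 - 1 - 1*(-4) - 4*(-1))*30) = 1/((-1 - 1 + 4 + 4)*30) = 1/(6*30) = 1/180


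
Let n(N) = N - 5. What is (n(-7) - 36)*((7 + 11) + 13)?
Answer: -1488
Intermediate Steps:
n(N) = -5 + N
(n(-7) - 36)*((7 + 11) + 13) = ((-5 - 7) - 36)*((7 + 11) + 13) = (-12 - 36)*(18 + 13) = -48*31 = -1488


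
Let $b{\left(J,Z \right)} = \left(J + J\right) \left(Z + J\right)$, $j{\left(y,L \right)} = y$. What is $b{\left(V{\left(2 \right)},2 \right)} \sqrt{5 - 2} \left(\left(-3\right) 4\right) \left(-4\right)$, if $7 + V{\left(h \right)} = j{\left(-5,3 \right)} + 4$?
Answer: $4608 \sqrt{3} \approx 7981.3$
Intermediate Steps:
$V{\left(h \right)} = -8$ ($V{\left(h \right)} = -7 + \left(-5 + 4\right) = -7 - 1 = -8$)
$b{\left(J,Z \right)} = 2 J \left(J + Z\right)$
$b{\left(V{\left(2 \right)},2 \right)} \sqrt{5 - 2} \left(\left(-3\right) 4\right) \left(-4\right) = 2 \left(-8\right) \left(-8 + 2\right) \sqrt{5 - 2} \left(\left(-3\right) 4\right) \left(-4\right) = 2 \left(-8\right) \left(-6\right) \sqrt{3} \left(-12\right) \left(-4\right) = 96 - 12 \sqrt{3} \left(-4\right) = 96 \cdot 48 \sqrt{3} = 4608 \sqrt{3}$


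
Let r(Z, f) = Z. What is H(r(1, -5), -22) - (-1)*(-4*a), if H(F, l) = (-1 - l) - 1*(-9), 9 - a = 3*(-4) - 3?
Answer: -66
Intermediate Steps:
a = 24 (a = 9 - (3*(-4) - 3) = 9 - (-12 - 3) = 9 - 1*(-15) = 9 + 15 = 24)
H(F, l) = 8 - l (H(F, l) = (-1 - l) + 9 = 8 - l)
H(r(1, -5), -22) - (-1)*(-4*a) = (8 - 1*(-22)) - (-1)*(-4*24) = (8 + 22) - (-1)*(-96) = 30 - 1*96 = 30 - 96 = -66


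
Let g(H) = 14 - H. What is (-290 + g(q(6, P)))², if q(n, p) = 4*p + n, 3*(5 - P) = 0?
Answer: 91204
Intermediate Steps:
P = 5 (P = 5 - ⅓*0 = 5 + 0 = 5)
q(n, p) = n + 4*p
(-290 + g(q(6, P)))² = (-290 + (14 - (6 + 4*5)))² = (-290 + (14 - (6 + 20)))² = (-290 + (14 - 1*26))² = (-290 + (14 - 26))² = (-290 - 12)² = (-302)² = 91204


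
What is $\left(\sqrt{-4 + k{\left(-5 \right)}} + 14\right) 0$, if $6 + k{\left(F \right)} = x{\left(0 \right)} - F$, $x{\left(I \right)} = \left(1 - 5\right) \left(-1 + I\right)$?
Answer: $0$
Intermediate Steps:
$x{\left(I \right)} = 4 - 4 I$ ($x{\left(I \right)} = - 4 \left(-1 + I\right) = 4 - 4 I$)
$k{\left(F \right)} = -2 - F$ ($k{\left(F \right)} = -6 - \left(-4 + F\right) = -2 - F$)
$\left(\sqrt{-4 + k{\left(-5 \right)}} + 14\right) 0 = \left(\sqrt{-4 - -3} + 14\right) 0 = \left(\sqrt{-4 + \left(-2 + 5\right)} + 14\right) 0 = \left(\sqrt{-4 + 3} + 14\right) 0 = \left(\sqrt{-1} + 14\right) 0 = \left(i + 14\right) 0 = \left(14 + i\right) 0 = 0$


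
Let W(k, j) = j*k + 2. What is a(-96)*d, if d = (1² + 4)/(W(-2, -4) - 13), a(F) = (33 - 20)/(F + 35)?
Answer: 65/183 ≈ 0.35519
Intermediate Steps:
W(k, j) = 2 + j*k
a(F) = 13/(35 + F)
d = -5/3 (d = (1² + 4)/((2 - 4*(-2)) - 13) = (1 + 4)/((2 + 8) - 13) = 5/(10 - 13) = 5/(-3) = 5*(-⅓) = -5/3 ≈ -1.6667)
a(-96)*d = (13/(35 - 96))*(-5/3) = (13/(-61))*(-5/3) = (13*(-1/61))*(-5/3) = -13/61*(-5/3) = 65/183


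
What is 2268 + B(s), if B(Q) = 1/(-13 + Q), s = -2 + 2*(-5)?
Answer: 56699/25 ≈ 2268.0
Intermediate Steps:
s = -12 (s = -2 - 10 = -12)
2268 + B(s) = 2268 + 1/(-13 - 12) = 2268 + 1/(-25) = 2268 - 1/25 = 56699/25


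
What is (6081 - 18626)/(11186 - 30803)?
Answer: 965/1509 ≈ 0.63950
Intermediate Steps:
(6081 - 18626)/(11186 - 30803) = -12545/(-19617) = -12545*(-1/19617) = 965/1509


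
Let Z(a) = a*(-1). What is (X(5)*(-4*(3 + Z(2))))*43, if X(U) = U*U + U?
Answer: -5160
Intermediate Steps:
X(U) = U + U² (X(U) = U² + U = U + U²)
Z(a) = -a
(X(5)*(-4*(3 + Z(2))))*43 = ((5*(1 + 5))*(-4*(3 - 1*2)))*43 = ((5*6)*(-4*(3 - 2)))*43 = (30*(-4*1))*43 = (30*(-4))*43 = -120*43 = -5160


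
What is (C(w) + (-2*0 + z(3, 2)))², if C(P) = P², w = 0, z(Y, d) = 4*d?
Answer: 64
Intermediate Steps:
(C(w) + (-2*0 + z(3, 2)))² = (0² + (-2*0 + 4*2))² = (0 + (0 + 8))² = (0 + 8)² = 8² = 64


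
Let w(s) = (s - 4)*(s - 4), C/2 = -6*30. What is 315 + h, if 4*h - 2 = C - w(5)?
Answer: 901/4 ≈ 225.25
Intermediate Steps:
C = -360 (C = 2*(-6*30) = 2*(-180) = -360)
w(s) = (-4 + s)**2 (w(s) = (-4 + s)*(-4 + s) = (-4 + s)**2)
h = -359/4 (h = 1/2 + (-360 - (-4 + 5)**2)/4 = 1/2 + (-360 - 1*1**2)/4 = 1/2 + (-360 - 1*1)/4 = 1/2 + (-360 - 1)/4 = 1/2 + (1/4)*(-361) = 1/2 - 361/4 = -359/4 ≈ -89.750)
315 + h = 315 - 359/4 = 901/4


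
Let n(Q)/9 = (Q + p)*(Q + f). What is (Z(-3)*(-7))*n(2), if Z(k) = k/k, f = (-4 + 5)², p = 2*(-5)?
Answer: 1512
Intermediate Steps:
p = -10
f = 1 (f = 1² = 1)
n(Q) = 9*(1 + Q)*(-10 + Q) (n(Q) = 9*((Q - 10)*(Q + 1)) = 9*((-10 + Q)*(1 + Q)) = 9*((1 + Q)*(-10 + Q)) = 9*(1 + Q)*(-10 + Q))
Z(k) = 1
(Z(-3)*(-7))*n(2) = (1*(-7))*(-90 - 81*2 + 9*2²) = -7*(-90 - 162 + 9*4) = -7*(-90 - 162 + 36) = -7*(-216) = 1512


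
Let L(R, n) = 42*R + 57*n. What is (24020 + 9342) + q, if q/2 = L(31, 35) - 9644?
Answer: 20668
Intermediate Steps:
q = -12694 (q = 2*((42*31 + 57*35) - 9644) = 2*((1302 + 1995) - 9644) = 2*(3297 - 9644) = 2*(-6347) = -12694)
(24020 + 9342) + q = (24020 + 9342) - 12694 = 33362 - 12694 = 20668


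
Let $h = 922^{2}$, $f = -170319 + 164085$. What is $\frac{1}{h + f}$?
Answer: $\frac{1}{843850} \approx 1.185 \cdot 10^{-6}$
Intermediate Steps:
$f = -6234$
$h = 850084$
$\frac{1}{h + f} = \frac{1}{850084 - 6234} = \frac{1}{843850}$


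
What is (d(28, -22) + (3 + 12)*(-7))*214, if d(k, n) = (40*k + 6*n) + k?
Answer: 194954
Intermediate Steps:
d(k, n) = 6*n + 41*k (d(k, n) = (6*n + 40*k) + k = 6*n + 41*k)
(d(28, -22) + (3 + 12)*(-7))*214 = ((6*(-22) + 41*28) + (3 + 12)*(-7))*214 = ((-132 + 1148) + 15*(-7))*214 = (1016 - 105)*214 = 911*214 = 194954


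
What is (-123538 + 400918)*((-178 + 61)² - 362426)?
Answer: -96732669060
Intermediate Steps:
(-123538 + 400918)*((-178 + 61)² - 362426) = 277380*((-117)² - 362426) = 277380*(13689 - 362426) = 277380*(-348737) = -96732669060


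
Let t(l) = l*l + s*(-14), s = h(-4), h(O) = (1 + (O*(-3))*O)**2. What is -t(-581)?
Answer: -306635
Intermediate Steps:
h(O) = (1 - 3*O**2)**2 (h(O) = (1 + (-3*O)*O)**2 = (1 - 3*O**2)**2)
s = 2209 (s = (-1 + 3*(-4)**2)**2 = (-1 + 3*16)**2 = (-1 + 48)**2 = 47**2 = 2209)
t(l) = -30926 + l**2 (t(l) = l*l + 2209*(-14) = l**2 - 30926 = -30926 + l**2)
-t(-581) = -(-30926 + (-581)**2) = -(-30926 + 337561) = -1*306635 = -306635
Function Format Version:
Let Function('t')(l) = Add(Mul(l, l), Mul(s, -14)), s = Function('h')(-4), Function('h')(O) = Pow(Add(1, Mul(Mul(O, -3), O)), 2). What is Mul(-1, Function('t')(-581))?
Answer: -306635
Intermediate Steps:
Function('h')(O) = Pow(Add(1, Mul(-3, Pow(O, 2))), 2) (Function('h')(O) = Pow(Add(1, Mul(Mul(-3, O), O)), 2) = Pow(Add(1, Mul(-3, Pow(O, 2))), 2))
s = 2209 (s = Pow(Add(-1, Mul(3, Pow(-4, 2))), 2) = Pow(Add(-1, Mul(3, 16)), 2) = Pow(Add(-1, 48), 2) = Pow(47, 2) = 2209)
Function('t')(l) = Add(-30926, Pow(l, 2)) (Function('t')(l) = Add(Mul(l, l), Mul(2209, -14)) = Add(Pow(l, 2), -30926) = Add(-30926, Pow(l, 2)))
Mul(-1, Function('t')(-581)) = Mul(-1, Add(-30926, Pow(-581, 2))) = Mul(-1, Add(-30926, 337561)) = Mul(-1, 306635) = -306635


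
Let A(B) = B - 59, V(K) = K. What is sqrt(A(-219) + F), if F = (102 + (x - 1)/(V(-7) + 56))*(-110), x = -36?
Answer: 6*I*sqrt(15537)/7 ≈ 106.84*I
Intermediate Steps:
A(B) = -59 + B
F = -545710/49 (F = (102 + (-36 - 1)/(-7 + 56))*(-110) = (102 - 37/49)*(-110) = (4961/49)*(-110) = -545710/49 ≈ -11137.)
sqrt(A(-219) + F) = sqrt((-59 - 219) - 545710/49) = sqrt(-278 - 545710/49) = sqrt(-559332/49) = 6*I*sqrt(15537)/7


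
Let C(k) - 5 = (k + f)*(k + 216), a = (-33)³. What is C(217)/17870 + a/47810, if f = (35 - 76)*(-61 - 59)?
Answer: 10570283187/85436470 ≈ 123.72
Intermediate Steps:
f = 4920 (f = -41*(-120) = 4920)
a = -35937
C(k) = 5 + (216 + k)*(4920 + k) (C(k) = 5 + (k + 4920)*(k + 216) = 5 + (4920 + k)*(216 + k) = 5 + (216 + k)*(4920 + k))
C(217)/17870 + a/47810 = (1062725 + 217² + 5136*217)/17870 - 35937/47810 = (1062725 + 47089 + 1114512)*(1/17870) - 35937*1/47810 = 2224326*(1/17870) - 35937/47810 = 1112163/8935 - 35937/47810 = 10570283187/85436470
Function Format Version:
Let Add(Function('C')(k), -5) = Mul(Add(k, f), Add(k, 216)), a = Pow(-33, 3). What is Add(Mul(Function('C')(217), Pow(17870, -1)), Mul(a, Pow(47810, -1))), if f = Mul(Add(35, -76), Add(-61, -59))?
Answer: Rational(10570283187, 85436470) ≈ 123.72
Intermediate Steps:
f = 4920 (f = Mul(-41, -120) = 4920)
a = -35937
Function('C')(k) = Add(5, Mul(Add(216, k), Add(4920, k))) (Function('C')(k) = Add(5, Mul(Add(k, 4920), Add(k, 216))) = Add(5, Mul(Add(4920, k), Add(216, k))) = Add(5, Mul(Add(216, k), Add(4920, k))))
Add(Mul(Function('C')(217), Pow(17870, -1)), Mul(a, Pow(47810, -1))) = Add(Mul(Add(1062725, Pow(217, 2), Mul(5136, 217)), Pow(17870, -1)), Mul(-35937, Pow(47810, -1))) = Add(Mul(Add(1062725, 47089, 1114512), Rational(1, 17870)), Mul(-35937, Rational(1, 47810))) = Add(Mul(2224326, Rational(1, 17870)), Rational(-35937, 47810)) = Add(Rational(1112163, 8935), Rational(-35937, 47810)) = Rational(10570283187, 85436470)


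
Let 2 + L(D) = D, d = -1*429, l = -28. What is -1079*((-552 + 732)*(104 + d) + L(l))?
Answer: 63153870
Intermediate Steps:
d = -429
L(D) = -2 + D
-1079*((-552 + 732)*(104 + d) + L(l)) = -1079*((-552 + 732)*(104 - 429) + (-2 - 28)) = -1079*(180*(-325) - 30) = -1079*(-58500 - 30) = -1079*(-58530) = 63153870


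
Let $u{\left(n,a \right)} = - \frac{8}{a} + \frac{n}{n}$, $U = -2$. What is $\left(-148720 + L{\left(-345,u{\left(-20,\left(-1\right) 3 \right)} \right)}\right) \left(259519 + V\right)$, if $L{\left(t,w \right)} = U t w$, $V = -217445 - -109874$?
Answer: $-22213278120$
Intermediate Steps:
$V = -107571$ ($V = -217445 + 109874 = -107571$)
$u{\left(n,a \right)} = 1 - \frac{8}{a}$ ($u{\left(n,a \right)} = - \frac{8}{a} + 1 = 1 - \frac{8}{a}$)
$L{\left(t,w \right)} = - 2 t w$
$\left(-148720 + L{\left(-345,u{\left(-20,\left(-1\right) 3 \right)} \right)}\right) \left(259519 + V\right) = \left(-148720 - - 690 \frac{-8 - 3}{\left(-1\right) 3}\right) \left(259519 - 107571\right) = \left(-148720 - - 690 \frac{-8 - 3}{-3}\right) 151948 = \left(-148720 - - 690 \left(\left(- \frac{1}{3}\right) \left(-11\right)\right)\right) 151948 = \left(-148720 - \left(-690\right) \frac{11}{3}\right) 151948 = \left(-148720 + 2530\right) 151948 = \left(-146190\right) 151948 = -22213278120$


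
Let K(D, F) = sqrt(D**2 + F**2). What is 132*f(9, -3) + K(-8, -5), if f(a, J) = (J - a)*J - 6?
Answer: 3960 + sqrt(89) ≈ 3969.4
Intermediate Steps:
f(a, J) = -6 + J*(J - a) (f(a, J) = J*(J - a) - 6 = -6 + J*(J - a))
132*f(9, -3) + K(-8, -5) = 132*(-6 + (-3)**2 - 1*(-3)*9) + sqrt((-8)**2 + (-5)**2) = 132*(-6 + 9 + 27) + sqrt(64 + 25) = 132*30 + sqrt(89) = 3960 + sqrt(89)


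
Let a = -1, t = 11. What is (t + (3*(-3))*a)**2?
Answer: 400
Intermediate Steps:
(t + (3*(-3))*a)**2 = (11 + (3*(-3))*(-1))**2 = (11 - 9*(-1))**2 = (11 + 9)**2 = 20**2 = 400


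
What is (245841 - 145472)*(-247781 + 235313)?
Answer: -1251400692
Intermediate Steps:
(245841 - 145472)*(-247781 + 235313) = 100369*(-12468) = -1251400692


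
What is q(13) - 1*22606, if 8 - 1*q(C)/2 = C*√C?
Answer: -22590 - 26*√13 ≈ -22684.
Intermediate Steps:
q(C) = 16 - 2*C^(3/2) (q(C) = 16 - 2*C*√C = 16 - 2*C^(3/2))
q(13) - 1*22606 = (16 - 26*√13) - 1*22606 = (16 - 26*√13) - 22606 = -22590 - 26*√13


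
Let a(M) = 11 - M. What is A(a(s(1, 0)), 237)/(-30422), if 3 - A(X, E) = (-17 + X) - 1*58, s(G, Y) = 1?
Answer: -34/15211 ≈ -0.0022352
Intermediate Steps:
A(X, E) = 78 - X (A(X, E) = 3 - ((-17 + X) - 1*58) = 3 - ((-17 + X) - 58) = 3 - (-75 + X) = 3 + (75 - X) = 78 - X)
A(a(s(1, 0)), 237)/(-30422) = (78 - (11 - 1*1))/(-30422) = (78 - (11 - 1))*(-1/30422) = (78 - 1*10)*(-1/30422) = (78 - 10)*(-1/30422) = 68*(-1/30422) = -34/15211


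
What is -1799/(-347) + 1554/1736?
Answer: 261593/43028 ≈ 6.0796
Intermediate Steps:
-1799/(-347) + 1554/1736 = -1799*(-1/347) + 1554*(1/1736) = 1799/347 + 111/124 = 261593/43028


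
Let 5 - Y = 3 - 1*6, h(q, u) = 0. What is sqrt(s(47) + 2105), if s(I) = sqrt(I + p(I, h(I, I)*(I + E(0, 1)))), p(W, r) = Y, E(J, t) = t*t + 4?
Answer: sqrt(2105 + sqrt(55)) ≈ 45.961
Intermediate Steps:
E(J, t) = 4 + t**2 (E(J, t) = t**2 + 4 = 4 + t**2)
Y = 8 (Y = 5 - (3 - 1*6) = 5 - (3 - 6) = 5 - 1*(-3) = 5 + 3 = 8)
p(W, r) = 8
s(I) = sqrt(8 + I) (s(I) = sqrt(I + 8) = sqrt(8 + I))
sqrt(s(47) + 2105) = sqrt(sqrt(8 + 47) + 2105) = sqrt(sqrt(55) + 2105) = sqrt(2105 + sqrt(55))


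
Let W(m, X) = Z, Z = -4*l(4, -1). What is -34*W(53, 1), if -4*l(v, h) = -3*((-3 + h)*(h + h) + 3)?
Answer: 1122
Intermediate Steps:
l(v, h) = 9/4 + 3*h*(-3 + h)/2 (l(v, h) = -(-3)*((-3 + h)*(h + h) + 3)/4 = -(-3)*((-3 + h)*(2*h) + 3)/4 = -(-3)*(2*h*(-3 + h) + 3)/4 = -(-3)*(3 + 2*h*(-3 + h))/4 = -(-9 - 6*h*(-3 + h))/4 = 9/4 + 3*h*(-3 + h)/2)
Z = -33 (Z = -4*(9/4 - 9/2*(-1) + (3/2)*(-1)²) = -4*(9/4 + 9/2 + (3/2)*1) = -4*(9/4 + 9/2 + 3/2) = -4*33/4 = -33)
W(m, X) = -33
-34*W(53, 1) = -34*(-33) = 1122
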